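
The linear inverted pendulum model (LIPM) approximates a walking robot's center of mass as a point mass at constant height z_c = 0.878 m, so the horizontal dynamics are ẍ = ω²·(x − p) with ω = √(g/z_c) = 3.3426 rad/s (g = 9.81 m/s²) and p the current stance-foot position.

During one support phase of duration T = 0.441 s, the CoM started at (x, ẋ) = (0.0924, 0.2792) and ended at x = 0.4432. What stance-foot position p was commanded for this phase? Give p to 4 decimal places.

ωT = 3.3426·0.441 = 1.474087; cosh(ωT) = 2.298016, sinh(ωT) = 2.069029
x(T) = p + (x₀−p)·cosh(ωT) + (ẋ₀/ω)·sinh(ωT) ⇒ p·(1 − cosh) = x(T) − x₀·cosh − (ẋ₀/ω)·sinh
numerator   = 0.4432 − (0.0924)·2.298016 − (0.2792/3.3426)·2.069029 = 0.058042
denominator = 1 − 2.298016 = -1.298016
p = 0.058042 / -1.298016 = -0.0447

p = -0.0447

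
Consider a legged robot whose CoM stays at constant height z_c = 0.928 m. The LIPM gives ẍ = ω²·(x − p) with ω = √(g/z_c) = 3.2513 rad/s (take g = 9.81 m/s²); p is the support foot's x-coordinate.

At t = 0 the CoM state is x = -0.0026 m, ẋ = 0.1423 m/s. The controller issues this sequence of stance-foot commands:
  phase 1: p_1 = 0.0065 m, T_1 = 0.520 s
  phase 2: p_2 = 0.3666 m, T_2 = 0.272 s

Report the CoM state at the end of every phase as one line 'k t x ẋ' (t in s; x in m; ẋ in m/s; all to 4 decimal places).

phase 1: p=0.0065, T=0.520, ωT=1.690676, cosh=2.803770, sinh=2.619375; start (x,ẋ)=(-0.002600, 0.142300) → end (x,ẋ)=(0.095628, 0.321477)
phase 2: p=0.3666, T=0.272, ωT=0.884354, cosh=1.417200, sinh=1.004219; start (x,ẋ)=(0.095628, 0.321477) → end (x,ẋ)=(0.081873, -0.429130)

1 0.5200 0.0956 0.3215
2 0.7920 0.0819 -0.4291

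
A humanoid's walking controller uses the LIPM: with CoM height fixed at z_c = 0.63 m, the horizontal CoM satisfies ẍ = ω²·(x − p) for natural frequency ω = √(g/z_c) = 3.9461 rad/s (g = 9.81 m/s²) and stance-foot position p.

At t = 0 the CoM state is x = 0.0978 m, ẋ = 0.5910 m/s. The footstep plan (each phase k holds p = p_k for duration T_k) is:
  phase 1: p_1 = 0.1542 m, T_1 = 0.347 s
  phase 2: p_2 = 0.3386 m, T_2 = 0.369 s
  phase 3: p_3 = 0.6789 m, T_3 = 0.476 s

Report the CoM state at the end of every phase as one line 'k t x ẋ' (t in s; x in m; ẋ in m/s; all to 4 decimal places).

phase 1: p=0.1542, T=0.347, ωT=1.369297, cosh=2.093435, sinh=1.839149; start (x,ẋ)=(0.097800, 0.591000) → end (x,ẋ)=(0.311576, 0.827899)
phase 2: p=0.3386, T=0.369, ωT=1.456111, cosh=2.261193, sinh=2.028052; start (x,ẋ)=(0.311576, 0.827899) → end (x,ẋ)=(0.702983, 1.655771)
phase 3: p=0.6789, T=0.476, ωT=1.878344, cosh=3.347751, sinh=3.194908; start (x,ẋ)=(0.702983, 1.655771) → end (x,ẋ)=(2.100097, 5.846732)

1 0.3470 0.3116 0.8279
2 0.7160 0.7030 1.6558
3 1.1920 2.1001 5.8467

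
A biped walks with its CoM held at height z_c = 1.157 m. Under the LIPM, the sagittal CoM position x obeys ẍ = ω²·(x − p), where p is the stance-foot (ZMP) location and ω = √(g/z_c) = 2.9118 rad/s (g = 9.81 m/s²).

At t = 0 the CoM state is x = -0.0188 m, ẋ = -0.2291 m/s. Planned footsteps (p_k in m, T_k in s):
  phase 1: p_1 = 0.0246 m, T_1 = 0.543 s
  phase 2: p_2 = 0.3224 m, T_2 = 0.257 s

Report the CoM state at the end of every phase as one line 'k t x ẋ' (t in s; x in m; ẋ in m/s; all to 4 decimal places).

phase 1: p=0.0246, T=0.543, ωT=1.581107, cosh=2.533041, sinh=2.327294; start (x,ẋ)=(-0.018800, -0.229100) → end (x,ẋ)=(-0.268445, -0.874425)
phase 2: p=0.3224, T=0.257, ωT=0.748333, cosh=1.293314, sinh=0.820159; start (x,ẋ)=(-0.268445, -0.874425) → end (x,ẋ)=(-0.688045, -2.541926)

1 0.5430 -0.2684 -0.8744
2 0.8000 -0.6880 -2.5419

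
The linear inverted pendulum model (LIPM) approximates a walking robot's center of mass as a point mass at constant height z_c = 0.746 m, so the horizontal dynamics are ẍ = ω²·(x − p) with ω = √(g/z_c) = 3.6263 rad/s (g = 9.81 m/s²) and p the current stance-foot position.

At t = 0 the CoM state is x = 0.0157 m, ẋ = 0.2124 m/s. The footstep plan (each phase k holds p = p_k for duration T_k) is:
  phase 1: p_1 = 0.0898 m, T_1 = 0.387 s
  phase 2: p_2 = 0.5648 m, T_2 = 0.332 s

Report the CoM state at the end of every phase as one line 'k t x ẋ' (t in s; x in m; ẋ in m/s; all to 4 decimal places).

phase 1: p=0.0898, T=0.387, ωT=1.403378, cosh=2.157344, sinh=1.911578; start (x,ẋ)=(0.015700, 0.212400) → end (x,ẋ)=(0.041906, -0.055438)
phase 2: p=0.5648, T=0.332, ωT=1.203932, cosh=1.816604, sinh=1.516592; start (x,ẋ)=(0.041906, -0.055438) → end (x,ẋ)=(-0.408277, -2.976426)

1 0.3870 0.0419 -0.0554
2 0.7190 -0.4083 -2.9764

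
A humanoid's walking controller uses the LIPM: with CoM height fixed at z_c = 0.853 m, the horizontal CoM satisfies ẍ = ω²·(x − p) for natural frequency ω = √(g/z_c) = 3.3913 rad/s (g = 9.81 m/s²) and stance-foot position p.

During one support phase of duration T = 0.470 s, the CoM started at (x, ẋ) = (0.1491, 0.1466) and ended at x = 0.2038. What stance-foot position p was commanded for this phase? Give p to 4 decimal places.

ωT = 3.3913·0.470 = 1.593911; cosh(ωT) = 2.563047, sinh(ωT) = 2.359918
x(T) = p + (x₀−p)·cosh(ωT) + (ẋ₀/ω)·sinh(ωT) ⇒ p·(1 − cosh) = x(T) − x₀·cosh − (ẋ₀/ω)·sinh
numerator   = 0.2038 − (0.1491)·2.563047 − (0.1466/3.3913)·2.359918 = -0.280365
denominator = 1 − 2.563047 = -1.563047
p = -0.280365 / -1.563047 = 0.1794

p = 0.1794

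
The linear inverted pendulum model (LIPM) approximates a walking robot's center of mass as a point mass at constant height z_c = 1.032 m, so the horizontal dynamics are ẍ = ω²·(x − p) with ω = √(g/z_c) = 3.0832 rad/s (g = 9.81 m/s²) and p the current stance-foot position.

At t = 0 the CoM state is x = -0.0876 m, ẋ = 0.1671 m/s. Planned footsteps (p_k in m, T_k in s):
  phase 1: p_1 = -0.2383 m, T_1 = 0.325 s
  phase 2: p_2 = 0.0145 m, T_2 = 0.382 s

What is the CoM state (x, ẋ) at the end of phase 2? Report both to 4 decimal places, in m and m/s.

phase 1: p=-0.2383, T=0.325, ωT=1.002040, cosh=1.545481, sinh=1.178352; start (x,ẋ)=(-0.087600, 0.167100) → end (x,ẋ)=(0.058467, 0.805757)
phase 2: p=0.0145, T=0.382, ωT=1.177782, cosh=1.777563, sinh=1.469602; start (x,ẋ)=(0.058467, 0.805757) → end (x,ẋ)=(0.476717, 1.631502)

x = 0.4767, ẋ = 1.6315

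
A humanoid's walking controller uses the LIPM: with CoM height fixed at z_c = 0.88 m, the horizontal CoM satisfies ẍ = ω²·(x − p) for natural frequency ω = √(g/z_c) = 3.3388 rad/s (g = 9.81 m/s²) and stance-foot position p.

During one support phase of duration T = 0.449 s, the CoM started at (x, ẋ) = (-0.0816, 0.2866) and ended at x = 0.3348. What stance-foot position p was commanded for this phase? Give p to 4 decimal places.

ωT = 3.3388·0.449 = 1.499121; cosh(ωT) = 2.350539, sinh(ωT) = 2.127213
x(T) = p + (x₀−p)·cosh(ωT) + (ẋ₀/ω)·sinh(ωT) ⇒ p·(1 − cosh) = x(T) − x₀·cosh − (ẋ₀/ω)·sinh
numerator   = 0.3348 − (-0.0816)·2.350539 − (0.2866/3.3388)·2.127213 = 0.344006
denominator = 1 − 2.350539 = -1.350539
p = 0.344006 / -1.350539 = -0.2547

p = -0.2547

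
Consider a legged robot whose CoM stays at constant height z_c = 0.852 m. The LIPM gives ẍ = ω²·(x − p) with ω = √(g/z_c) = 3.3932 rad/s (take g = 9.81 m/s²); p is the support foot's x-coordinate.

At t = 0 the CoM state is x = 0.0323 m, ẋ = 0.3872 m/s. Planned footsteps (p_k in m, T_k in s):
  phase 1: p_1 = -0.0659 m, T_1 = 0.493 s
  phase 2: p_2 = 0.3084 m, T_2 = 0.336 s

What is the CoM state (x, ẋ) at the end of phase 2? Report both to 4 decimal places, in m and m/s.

x = 1.4313, ẋ = 4.2196

phase 1: p=-0.0659, T=0.493, ωT=1.672848, cosh=2.757514, sinh=2.569802; start (x,ẋ)=(0.032300, 0.387200) → end (x,ẋ)=(0.498129, 1.923999)
phase 2: p=0.3084, T=0.336, ωT=1.140115, cosh=1.723455, sinh=1.403673; start (x,ẋ)=(0.498129, 1.923999) → end (x,ẋ)=(1.431296, 4.219597)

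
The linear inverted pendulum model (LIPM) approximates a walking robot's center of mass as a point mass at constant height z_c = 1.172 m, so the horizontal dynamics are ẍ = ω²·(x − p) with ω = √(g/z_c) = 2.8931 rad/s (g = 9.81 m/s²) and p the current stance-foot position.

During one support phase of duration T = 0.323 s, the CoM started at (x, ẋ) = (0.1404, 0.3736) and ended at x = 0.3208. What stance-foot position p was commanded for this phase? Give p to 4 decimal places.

p = 0.0522

ωT = 2.8931·0.323 = 0.934471; cosh(ωT) = 1.469330, sinh(ωT) = 1.076537
x(T) = p + (x₀−p)·cosh(ωT) + (ẋ₀/ω)·sinh(ωT) ⇒ p·(1 − cosh) = x(T) − x₀·cosh − (ẋ₀/ω)·sinh
numerator   = 0.3208 − (0.1404)·1.469330 − (0.3736/2.8931)·1.076537 = -0.024512
denominator = 1 − 1.469330 = -0.469330
p = -0.024512 / -0.469330 = 0.0522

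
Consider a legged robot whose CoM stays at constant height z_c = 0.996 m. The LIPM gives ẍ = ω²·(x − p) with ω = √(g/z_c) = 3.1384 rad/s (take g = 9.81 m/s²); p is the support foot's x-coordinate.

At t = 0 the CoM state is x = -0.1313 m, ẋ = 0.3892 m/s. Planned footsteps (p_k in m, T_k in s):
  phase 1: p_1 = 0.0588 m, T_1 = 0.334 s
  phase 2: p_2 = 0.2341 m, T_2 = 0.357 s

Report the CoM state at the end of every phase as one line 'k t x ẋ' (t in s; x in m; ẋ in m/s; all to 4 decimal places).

phase 1: p=0.0588, T=0.334, ωT=1.048226, cosh=1.601572, sinh=1.251013; start (x,ẋ)=(-0.131300, 0.389200) → end (x,ẋ)=(-0.090518, -0.123035)
phase 2: p=0.2341, T=0.357, ωT=1.120409, cosh=1.696127, sinh=1.369980; start (x,ẋ)=(-0.090518, -0.123035) → end (x,ẋ)=(-0.370201, -1.604393)

1 0.3340 -0.0905 -0.1230
2 0.6910 -0.3702 -1.6044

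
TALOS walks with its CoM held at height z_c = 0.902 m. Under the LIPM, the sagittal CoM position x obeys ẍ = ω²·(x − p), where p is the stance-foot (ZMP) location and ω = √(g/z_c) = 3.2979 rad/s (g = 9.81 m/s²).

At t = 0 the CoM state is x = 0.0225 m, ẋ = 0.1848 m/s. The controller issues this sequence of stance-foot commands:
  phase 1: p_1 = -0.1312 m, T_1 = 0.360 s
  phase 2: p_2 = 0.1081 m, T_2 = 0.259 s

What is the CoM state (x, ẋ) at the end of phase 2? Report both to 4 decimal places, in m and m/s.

phase 1: p=-0.1312, T=0.360, ωT=1.187244, cosh=1.791548, sinh=1.486487; start (x,ẋ)=(0.022500, 0.184800) → end (x,ẋ)=(0.227457, 1.084559)
phase 2: p=0.1081, T=0.259, ωT=0.854156, cosh=1.387517, sinh=0.961874; start (x,ẋ)=(0.227457, 1.084559) → end (x,ẋ)=(0.590035, 1.883464)

x = 0.5900, ẋ = 1.8835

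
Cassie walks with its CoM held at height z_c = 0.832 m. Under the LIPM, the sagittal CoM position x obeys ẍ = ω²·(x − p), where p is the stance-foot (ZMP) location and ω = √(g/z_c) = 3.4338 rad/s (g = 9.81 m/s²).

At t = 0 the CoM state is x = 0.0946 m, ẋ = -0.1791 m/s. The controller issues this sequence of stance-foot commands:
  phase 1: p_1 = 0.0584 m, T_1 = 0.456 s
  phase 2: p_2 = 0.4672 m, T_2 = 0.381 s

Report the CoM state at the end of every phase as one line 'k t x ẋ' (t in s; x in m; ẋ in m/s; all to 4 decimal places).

1 0.4560 0.0294 -0.1628
2 0.8370 -0.4831 -2.9008

phase 1: p=0.0584, T=0.456, ωT=1.565813, cosh=2.497741, sinh=2.288823; start (x,ẋ)=(0.094600, -0.179100) → end (x,ẋ)=(0.029438, -0.162837)
phase 2: p=0.4672, T=0.381, ωT=1.308278, cosh=1.985041, sinh=1.714756; start (x,ẋ)=(0.029438, -0.162837) → end (x,ẋ)=(-0.483092, -2.900837)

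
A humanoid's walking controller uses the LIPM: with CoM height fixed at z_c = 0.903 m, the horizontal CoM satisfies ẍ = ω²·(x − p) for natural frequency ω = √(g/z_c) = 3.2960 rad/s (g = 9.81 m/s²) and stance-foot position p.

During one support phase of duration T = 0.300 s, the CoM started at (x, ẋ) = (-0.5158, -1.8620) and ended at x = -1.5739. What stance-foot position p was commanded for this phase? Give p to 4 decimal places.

ωT = 3.2960·0.300 = 0.988800; cosh(ωT) = 1.530015, sinh(ωT) = 1.157992
x(T) = p + (x₀−p)·cosh(ωT) + (ẋ₀/ω)·sinh(ωT) ⇒ p·(1 − cosh) = x(T) − x₀·cosh − (ẋ₀/ω)·sinh
numerator   = -1.5739 − (-0.5158)·1.530015 − (-1.8620/3.2960)·1.157992 = -0.130537
denominator = 1 − 1.530015 = -0.530015
p = -0.130537 / -0.530015 = 0.2463

p = 0.2463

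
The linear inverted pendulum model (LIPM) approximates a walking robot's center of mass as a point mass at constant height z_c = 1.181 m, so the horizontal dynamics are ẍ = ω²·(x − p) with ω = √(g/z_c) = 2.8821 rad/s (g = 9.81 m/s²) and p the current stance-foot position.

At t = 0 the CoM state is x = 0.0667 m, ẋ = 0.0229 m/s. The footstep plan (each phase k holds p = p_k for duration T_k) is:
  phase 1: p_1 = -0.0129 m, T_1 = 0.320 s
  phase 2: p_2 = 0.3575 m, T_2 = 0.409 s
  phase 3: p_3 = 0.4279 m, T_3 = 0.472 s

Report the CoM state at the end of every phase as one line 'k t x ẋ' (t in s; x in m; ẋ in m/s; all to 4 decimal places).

phase 1: p=-0.0129, T=0.320, ωT=0.922272, cosh=1.456306, sinh=1.058692; start (x,ẋ)=(0.066700, 0.022900) → end (x,ẋ)=(0.111434, 0.276229)
phase 2: p=0.3575, T=0.409, ωT=1.178779, cosh=1.779028, sinh=1.471374; start (x,ẋ)=(0.111434, 0.276229) → end (x,ẋ)=(0.060762, -0.552060)
phase 3: p=0.4279, T=0.472, ωT=1.360351, cosh=2.077066, sinh=1.820496; start (x,ẋ)=(0.060762, -0.552060) → end (x,ẋ)=(-0.683381, -3.072980)

1 0.3200 0.1114 0.2762
2 0.7290 0.0608 -0.5521
3 1.2010 -0.6834 -3.0730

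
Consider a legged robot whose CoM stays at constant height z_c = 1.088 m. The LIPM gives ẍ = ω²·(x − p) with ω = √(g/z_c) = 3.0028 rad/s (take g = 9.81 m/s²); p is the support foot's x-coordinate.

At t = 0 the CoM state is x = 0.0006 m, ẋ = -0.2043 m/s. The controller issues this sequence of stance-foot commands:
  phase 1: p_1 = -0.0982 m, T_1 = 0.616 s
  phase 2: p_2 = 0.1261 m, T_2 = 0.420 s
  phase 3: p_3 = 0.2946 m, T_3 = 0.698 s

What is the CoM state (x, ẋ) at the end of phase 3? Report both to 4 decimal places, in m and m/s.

phase 1: p=-0.0982, T=0.616, ωT=1.849725, cosh=3.257675, sinh=3.100395; start (x,ẋ)=(0.000600, -0.204300) → end (x,ẋ)=(0.012718, 0.254272)
phase 2: p=0.1261, T=0.420, ωT=1.261176, cosh=1.906445, sinh=1.623125; start (x,ẋ)=(0.012718, 0.254272) → end (x,ẋ)=(0.047387, -0.067858)
phase 3: p=0.2946, T=0.698, ωT=2.095954, cosh=4.128076, sinh=4.005123; start (x,ẋ)=(0.047387, -0.067858) → end (x,ẋ)=(-0.816422, -3.253249)

x = -0.8164, ẋ = -3.2532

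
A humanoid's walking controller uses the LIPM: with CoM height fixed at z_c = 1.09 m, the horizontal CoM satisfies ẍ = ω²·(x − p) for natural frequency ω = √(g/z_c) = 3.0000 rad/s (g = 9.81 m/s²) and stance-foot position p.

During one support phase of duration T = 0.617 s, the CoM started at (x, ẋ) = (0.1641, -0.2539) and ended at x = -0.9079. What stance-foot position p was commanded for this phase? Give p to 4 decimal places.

ωT = 3.0000·0.617 = 1.851000; cosh(ωT) = 3.261631, sinh(ωT) = 3.104551
x(T) = p + (x₀−p)·cosh(ωT) + (ẋ₀/ω)·sinh(ωT) ⇒ p·(1 − cosh) = x(T) − x₀·cosh − (ẋ₀/ω)·sinh
numerator   = -0.9079 − (0.1641)·3.261631 − (-0.2539/3.0000)·3.104551 = -1.180385
denominator = 1 − 3.261631 = -2.261631
p = -1.180385 / -2.261631 = 0.5219

p = 0.5219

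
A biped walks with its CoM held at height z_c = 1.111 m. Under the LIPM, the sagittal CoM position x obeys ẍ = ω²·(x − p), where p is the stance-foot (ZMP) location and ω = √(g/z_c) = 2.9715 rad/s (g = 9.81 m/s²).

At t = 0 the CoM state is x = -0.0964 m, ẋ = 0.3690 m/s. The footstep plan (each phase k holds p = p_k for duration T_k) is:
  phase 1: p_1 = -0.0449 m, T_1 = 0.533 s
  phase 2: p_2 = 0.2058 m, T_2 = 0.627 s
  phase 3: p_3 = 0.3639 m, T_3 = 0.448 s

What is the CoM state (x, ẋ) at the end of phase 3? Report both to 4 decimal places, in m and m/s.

x = 1.3003, ẋ = 2.9417

phase 1: p=-0.0449, T=0.533, ωT=1.583810, cosh=2.539339, sinh=2.334147; start (x,ẋ)=(-0.096400, 0.369000) → end (x,ẋ)=(0.114178, 0.579816)
phase 2: p=0.2058, T=0.627, ωT=1.863130, cosh=3.299532, sinh=3.144346; start (x,ẋ)=(0.114178, 0.579816) → end (x,ẋ)=(0.517032, 1.057057)
phase 3: p=0.3639, T=0.448, ωT=1.331232, cosh=2.024928, sinh=1.760776; start (x,ẋ)=(0.517032, 1.057057) → end (x,ẋ)=(1.300346, 2.941675)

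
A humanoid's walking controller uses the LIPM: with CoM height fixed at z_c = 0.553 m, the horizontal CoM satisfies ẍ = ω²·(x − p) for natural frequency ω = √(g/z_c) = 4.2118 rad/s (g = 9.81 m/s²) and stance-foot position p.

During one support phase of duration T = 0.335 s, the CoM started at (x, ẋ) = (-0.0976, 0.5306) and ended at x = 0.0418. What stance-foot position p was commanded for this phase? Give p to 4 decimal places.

ωT = 4.2118·0.335 = 1.410953; cosh(ωT) = 2.171886, sinh(ωT) = 1.927975
x(T) = p + (x₀−p)·cosh(ωT) + (ẋ₀/ω)·sinh(ωT) ⇒ p·(1 − cosh) = x(T) − x₀·cosh − (ẋ₀/ω)·sinh
numerator   = 0.0418 − (-0.0976)·2.171886 − (0.5306/4.2118)·1.927975 = 0.010891
denominator = 1 − 2.171886 = -1.171886
p = 0.010891 / -1.171886 = -0.0093

p = -0.0093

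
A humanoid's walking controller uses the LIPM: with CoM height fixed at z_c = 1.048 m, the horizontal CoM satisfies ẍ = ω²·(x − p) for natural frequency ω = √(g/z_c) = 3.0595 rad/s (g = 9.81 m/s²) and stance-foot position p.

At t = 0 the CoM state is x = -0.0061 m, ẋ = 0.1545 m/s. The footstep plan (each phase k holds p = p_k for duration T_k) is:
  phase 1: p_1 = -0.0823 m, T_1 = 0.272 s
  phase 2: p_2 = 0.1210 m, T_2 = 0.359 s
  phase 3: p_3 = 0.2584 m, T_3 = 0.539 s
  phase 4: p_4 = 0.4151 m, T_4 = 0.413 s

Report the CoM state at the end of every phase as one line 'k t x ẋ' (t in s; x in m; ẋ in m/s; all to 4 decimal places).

phase 1: p=-0.0823, T=0.272, ωT=0.832184, cosh=1.366715, sinh=0.931617; start (x,ẋ)=(-0.006100, 0.154500) → end (x,ẋ)=(0.068889, 0.428349)
phase 2: p=0.1210, T=0.359, ωT=1.098360, cosh=1.666331, sinh=1.332914; start (x,ẋ)=(0.068889, 0.428349) → end (x,ẋ)=(0.220782, 0.501260)
phase 3: p=0.2584, T=0.539, ωT=1.649071, cosh=2.697185, sinh=2.504957; start (x,ẋ)=(0.220782, 0.501260) → end (x,ẋ)=(0.567342, 1.063690)
phase 4: p=0.4151, T=0.413, ωT=1.263573, cosh=1.910342, sinh=1.627700; start (x,ẋ)=(0.567342, 1.063690) → end (x,ẋ)=(1.271834, 2.790171)

1 0.2720 0.0689 0.4283
2 0.6310 0.2208 0.5013
3 1.1700 0.5673 1.0637
4 1.5830 1.2718 2.7902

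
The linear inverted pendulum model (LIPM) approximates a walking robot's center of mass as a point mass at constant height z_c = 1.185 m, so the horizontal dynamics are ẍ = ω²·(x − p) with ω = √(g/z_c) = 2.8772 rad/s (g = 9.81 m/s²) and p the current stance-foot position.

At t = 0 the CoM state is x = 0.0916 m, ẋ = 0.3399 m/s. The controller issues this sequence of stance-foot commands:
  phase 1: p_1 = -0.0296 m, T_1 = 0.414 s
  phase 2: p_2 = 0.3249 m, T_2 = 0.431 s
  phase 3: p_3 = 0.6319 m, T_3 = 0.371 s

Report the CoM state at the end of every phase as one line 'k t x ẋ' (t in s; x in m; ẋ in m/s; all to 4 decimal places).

1 0.4140 0.3647 1.1317
2 0.8450 1.0222 2.3005
3 1.2160 2.2915 5.1800

phase 1: p=-0.0296, T=0.414, ωT=1.191161, cosh=1.797384, sinh=1.493515; start (x,ẋ)=(0.091600, 0.339900) → end (x,ẋ)=(0.364680, 1.131744)
phase 2: p=0.3249, T=0.431, ωT=1.240073, cosh=1.872615, sinh=1.583252; start (x,ẋ)=(0.364680, 1.131744) → end (x,ẋ)=(1.022164, 2.300534)
phase 3: p=0.6319, T=0.371, ωT=1.067441, cosh=1.625908, sinh=1.282021; start (x,ẋ)=(1.022164, 2.300534) → end (x,ẋ)=(2.291504, 5.179997)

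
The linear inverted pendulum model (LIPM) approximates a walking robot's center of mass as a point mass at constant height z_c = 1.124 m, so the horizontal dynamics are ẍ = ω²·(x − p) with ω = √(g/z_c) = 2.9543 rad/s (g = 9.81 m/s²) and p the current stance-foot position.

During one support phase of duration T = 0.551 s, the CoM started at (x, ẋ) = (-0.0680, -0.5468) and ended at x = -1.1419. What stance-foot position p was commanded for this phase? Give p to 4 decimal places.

p = 0.3095

ωT = 2.9543·0.551 = 1.627819; cosh(ωT) = 2.644557, sinh(ωT) = 2.448200
x(T) = p + (x₀−p)·cosh(ωT) + (ẋ₀/ω)·sinh(ωT) ⇒ p·(1 − cosh) = x(T) − x₀·cosh − (ẋ₀/ω)·sinh
numerator   = -1.1419 − (-0.0680)·2.644557 − (-0.5468/2.9543)·2.448200 = -0.508942
denominator = 1 − 2.644557 = -1.644557
p = -0.508942 / -1.644557 = 0.3095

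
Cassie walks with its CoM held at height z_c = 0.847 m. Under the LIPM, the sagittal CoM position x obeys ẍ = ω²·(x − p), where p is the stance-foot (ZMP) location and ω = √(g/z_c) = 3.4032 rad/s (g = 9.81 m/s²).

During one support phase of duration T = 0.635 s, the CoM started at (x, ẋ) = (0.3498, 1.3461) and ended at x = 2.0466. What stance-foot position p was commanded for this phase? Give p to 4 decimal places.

p = 0.3489

ωT = 3.4032·0.635 = 2.161032; cosh(ωT) = 4.397649, sinh(ωT) = 4.282442
x(T) = p + (x₀−p)·cosh(ωT) + (ẋ₀/ω)·sinh(ωT) ⇒ p·(1 − cosh) = x(T) − x₀·cosh − (ẋ₀/ω)·sinh
numerator   = 2.0466 − (0.3498)·4.397649 − (1.3461/3.4032)·4.282442 = -1.185573
denominator = 1 − 4.397649 = -3.397649
p = -1.185573 / -3.397649 = 0.3489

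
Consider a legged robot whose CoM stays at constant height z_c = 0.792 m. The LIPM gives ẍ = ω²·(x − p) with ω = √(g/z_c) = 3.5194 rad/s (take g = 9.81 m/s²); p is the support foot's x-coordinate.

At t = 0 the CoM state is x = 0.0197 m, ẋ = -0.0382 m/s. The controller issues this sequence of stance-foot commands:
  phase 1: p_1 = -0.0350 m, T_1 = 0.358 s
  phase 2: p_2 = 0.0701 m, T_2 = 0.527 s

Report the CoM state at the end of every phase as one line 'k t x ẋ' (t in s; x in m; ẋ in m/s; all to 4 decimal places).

1 0.3580 0.0516 0.2393
2 0.8850 0.2214 0.5800

phase 1: p=-0.0350, T=0.358, ωT=1.259945, cosh=1.904449, sinh=1.620779; start (x,ẋ)=(0.019700, -0.038200) → end (x,ẋ)=(0.051581, 0.239268)
phase 2: p=0.0701, T=0.527, ωT=1.854724, cosh=3.273215, sinh=3.116718; start (x,ẋ)=(0.051581, 0.239268) → end (x,ẋ)=(0.221376, 0.580044)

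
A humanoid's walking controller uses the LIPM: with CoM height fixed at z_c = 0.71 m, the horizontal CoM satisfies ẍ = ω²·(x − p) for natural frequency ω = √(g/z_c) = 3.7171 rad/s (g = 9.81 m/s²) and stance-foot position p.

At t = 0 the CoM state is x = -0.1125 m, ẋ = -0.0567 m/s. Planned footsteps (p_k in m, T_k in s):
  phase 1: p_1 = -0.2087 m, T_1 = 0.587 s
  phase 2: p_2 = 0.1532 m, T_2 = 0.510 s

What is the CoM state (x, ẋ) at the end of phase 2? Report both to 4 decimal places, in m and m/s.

x = 1.3105, ẋ = 4.4969

phase 1: p=-0.2087, T=0.587, ωT=2.181938, cosh=4.488144, sinh=4.375321; start (x,ẋ)=(-0.112500, -0.056700) → end (x,ẋ)=(0.156319, 1.310071)
phase 2: p=0.1532, T=0.510, ωT=1.895721, cosh=3.403778, sinh=3.253568; start (x,ẋ)=(0.156319, 1.310071) → end (x,ẋ)=(1.310519, 4.496914)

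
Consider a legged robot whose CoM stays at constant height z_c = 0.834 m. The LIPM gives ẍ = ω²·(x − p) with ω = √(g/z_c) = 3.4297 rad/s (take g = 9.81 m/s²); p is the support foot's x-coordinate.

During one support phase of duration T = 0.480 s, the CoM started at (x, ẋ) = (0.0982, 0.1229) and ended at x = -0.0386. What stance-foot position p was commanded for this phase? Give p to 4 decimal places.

ωT = 3.4297·0.480 = 1.646256; cosh(ωT) = 2.690146, sinh(ωT) = 2.497376
x(T) = p + (x₀−p)·cosh(ωT) + (ẋ₀/ω)·sinh(ωT) ⇒ p·(1 − cosh) = x(T) − x₀·cosh − (ẋ₀/ω)·sinh
numerator   = -0.0386 − (0.0982)·2.690146 − (0.1229/3.4297)·2.497376 = -0.392263
denominator = 1 − 2.690146 = -1.690146
p = -0.392263 / -1.690146 = 0.2321

p = 0.2321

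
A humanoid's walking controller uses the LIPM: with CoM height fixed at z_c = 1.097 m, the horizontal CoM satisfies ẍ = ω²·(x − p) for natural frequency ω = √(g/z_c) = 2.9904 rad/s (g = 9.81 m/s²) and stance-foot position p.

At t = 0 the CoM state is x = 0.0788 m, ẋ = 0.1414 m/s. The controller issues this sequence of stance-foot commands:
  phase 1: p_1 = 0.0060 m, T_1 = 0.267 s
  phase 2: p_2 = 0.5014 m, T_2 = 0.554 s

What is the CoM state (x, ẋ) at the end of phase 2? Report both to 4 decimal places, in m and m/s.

phase 1: p=0.0060, T=0.267, ωT=0.798437, cosh=1.336048, sinh=0.886016; start (x,ẋ)=(0.078800, 0.141400) → end (x,ẋ)=(0.145159, 0.381804)
phase 2: p=0.5014, T=0.554, ωT=1.656682, cosh=2.716329, sinh=2.525558; start (x,ẋ)=(0.145159, 0.381804) → end (x,ẋ)=(-0.143812, -1.653377)

x = -0.1438, ẋ = -1.6534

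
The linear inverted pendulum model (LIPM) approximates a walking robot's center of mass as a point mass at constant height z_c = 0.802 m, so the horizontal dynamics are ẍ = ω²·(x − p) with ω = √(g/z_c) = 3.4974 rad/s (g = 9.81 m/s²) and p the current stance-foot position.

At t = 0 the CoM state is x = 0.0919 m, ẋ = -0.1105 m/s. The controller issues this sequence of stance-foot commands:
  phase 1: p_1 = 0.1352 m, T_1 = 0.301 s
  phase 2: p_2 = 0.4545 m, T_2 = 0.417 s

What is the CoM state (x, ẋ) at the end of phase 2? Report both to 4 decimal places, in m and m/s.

phase 1: p=0.1352, T=0.301, ωT=1.052717, cosh=1.607208, sinh=1.258219; start (x,ẋ)=(0.091900, -0.110500) → end (x,ẋ)=(0.025855, -0.368138)
phase 2: p=0.4545, T=0.417, ωT=1.458416, cosh=2.265874, sinh=2.033269; start (x,ẋ)=(0.025855, -0.368138) → end (x,ẋ)=(-0.730779, -3.882319)

x = -0.7308, ẋ = -3.8823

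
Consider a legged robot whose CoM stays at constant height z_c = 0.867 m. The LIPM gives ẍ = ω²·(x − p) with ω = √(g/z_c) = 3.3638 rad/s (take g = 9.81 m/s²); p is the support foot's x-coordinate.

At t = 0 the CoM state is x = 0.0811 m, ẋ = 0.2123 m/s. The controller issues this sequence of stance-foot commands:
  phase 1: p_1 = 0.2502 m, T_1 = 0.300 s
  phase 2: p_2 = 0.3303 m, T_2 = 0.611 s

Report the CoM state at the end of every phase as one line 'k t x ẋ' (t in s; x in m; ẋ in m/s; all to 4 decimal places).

phase 1: p=0.2502, T=0.300, ωT=1.009140, cosh=1.553887, sinh=1.189354; start (x,ẋ)=(0.081100, 0.212300) → end (x,ẋ)=(0.062502, -0.346637)
phase 2: p=0.3303, T=0.611, ωT=2.055282, cosh=3.968547, sinh=3.840491; start (x,ẋ)=(0.062502, -0.346637) → end (x,ẋ)=(-1.128230, -4.835235)

1 0.3000 0.0625 -0.3466
2 0.9110 -1.1282 -4.8352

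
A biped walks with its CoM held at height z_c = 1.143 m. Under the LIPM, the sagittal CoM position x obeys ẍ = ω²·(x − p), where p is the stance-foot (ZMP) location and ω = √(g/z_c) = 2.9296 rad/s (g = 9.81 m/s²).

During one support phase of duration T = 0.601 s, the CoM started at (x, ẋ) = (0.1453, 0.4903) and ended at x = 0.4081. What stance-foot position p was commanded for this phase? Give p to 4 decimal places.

ωT = 2.9296·0.601 = 1.760690; cosh(ωT) = 2.994187, sinh(ωT) = 2.822260
x(T) = p + (x₀−p)·cosh(ωT) + (ẋ₀/ω)·sinh(ωT) ⇒ p·(1 − cosh) = x(T) − x₀·cosh − (ẋ₀/ω)·sinh
numerator   = 0.4081 − (0.1453)·2.994187 − (0.4903/2.9296)·2.822260 = -0.499291
denominator = 1 − 2.994187 = -1.994187
p = -0.499291 / -1.994187 = 0.2504

p = 0.2504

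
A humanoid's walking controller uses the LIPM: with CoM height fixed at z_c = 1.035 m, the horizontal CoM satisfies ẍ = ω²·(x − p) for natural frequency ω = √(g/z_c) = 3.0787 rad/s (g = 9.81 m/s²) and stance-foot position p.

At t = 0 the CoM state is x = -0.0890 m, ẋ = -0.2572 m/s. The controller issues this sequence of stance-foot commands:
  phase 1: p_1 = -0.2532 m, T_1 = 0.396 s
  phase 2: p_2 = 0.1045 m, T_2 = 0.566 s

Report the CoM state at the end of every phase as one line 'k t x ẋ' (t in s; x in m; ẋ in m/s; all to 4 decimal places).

1 0.3960 -0.0801 0.3075
2 0.9620 -0.1624 -0.6683

phase 1: p=-0.2532, T=0.396, ωT=1.219165, cosh=1.839919, sinh=1.544442; start (x,ẋ)=(-0.089000, -0.257200) → end (x,ẋ)=(-0.080111, 0.307523)
phase 2: p=0.1045, T=0.566, ωT=1.742544, cosh=2.943466, sinh=2.768391; start (x,ẋ)=(-0.080111, 0.307523) → end (x,ẋ)=(-0.162368, -0.668262)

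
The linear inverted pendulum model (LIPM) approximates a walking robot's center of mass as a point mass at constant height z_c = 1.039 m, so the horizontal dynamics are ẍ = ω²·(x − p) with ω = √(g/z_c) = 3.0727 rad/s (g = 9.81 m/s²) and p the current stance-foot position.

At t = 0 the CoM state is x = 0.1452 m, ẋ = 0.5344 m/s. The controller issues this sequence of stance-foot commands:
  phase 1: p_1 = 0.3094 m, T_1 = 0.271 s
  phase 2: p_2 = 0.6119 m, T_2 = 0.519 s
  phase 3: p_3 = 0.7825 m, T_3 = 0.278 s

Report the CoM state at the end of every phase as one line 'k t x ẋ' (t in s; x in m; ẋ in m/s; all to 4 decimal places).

phase 1: p=0.3094, T=0.271, ωT=0.832702, cosh=1.367198, sinh=0.932325; start (x,ẋ)=(0.145200, 0.534400) → end (x,ẋ)=(0.247055, 0.260238)
phase 2: p=0.6119, T=0.519, ωT=1.594731, cosh=2.564984, sinh=2.362021; start (x,ẋ)=(0.247055, 0.260238) → end (x,ẋ)=(-0.123874, -1.980461)
phase 3: p=0.7825, T=0.278, ωT=0.854211, cosh=1.387569, sinh=0.961950; start (x,ẋ)=(-0.123874, -1.980461) → end (x,ẋ)=(-1.095166, -5.427071)

1 0.2710 0.2471 0.2602
2 0.7900 -0.1239 -1.9805
3 1.0680 -1.0952 -5.4271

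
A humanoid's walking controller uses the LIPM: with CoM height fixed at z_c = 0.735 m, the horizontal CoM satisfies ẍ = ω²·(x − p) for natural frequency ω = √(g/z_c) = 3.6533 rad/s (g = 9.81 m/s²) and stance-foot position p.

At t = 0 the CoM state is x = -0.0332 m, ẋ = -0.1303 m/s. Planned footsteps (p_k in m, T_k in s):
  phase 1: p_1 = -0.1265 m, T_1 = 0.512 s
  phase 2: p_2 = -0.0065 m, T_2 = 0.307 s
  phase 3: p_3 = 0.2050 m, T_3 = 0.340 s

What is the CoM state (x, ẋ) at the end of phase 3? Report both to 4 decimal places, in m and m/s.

phase 1: p=-0.1265, T=0.512, ωT=1.870490, cosh=3.322761, sinh=3.168713; start (x,ẋ)=(-0.033200, -0.130300) → end (x,ẋ)=(0.070497, 0.647109)
phase 2: p=-0.0065, T=0.307, ωT=1.121563, cosh=1.697709, sinh=1.371939; start (x,ẋ)=(0.070497, 0.647109) → end (x,ẋ)=(0.367230, 1.484521)
phase 3: p=0.2050, T=0.340, ωT=1.242122, cosh=1.875862, sinh=1.587092; start (x,ẋ)=(0.367230, 1.484521) → end (x,ẋ)=(1.154237, 3.725388)

x = 1.1542, ẋ = 3.7254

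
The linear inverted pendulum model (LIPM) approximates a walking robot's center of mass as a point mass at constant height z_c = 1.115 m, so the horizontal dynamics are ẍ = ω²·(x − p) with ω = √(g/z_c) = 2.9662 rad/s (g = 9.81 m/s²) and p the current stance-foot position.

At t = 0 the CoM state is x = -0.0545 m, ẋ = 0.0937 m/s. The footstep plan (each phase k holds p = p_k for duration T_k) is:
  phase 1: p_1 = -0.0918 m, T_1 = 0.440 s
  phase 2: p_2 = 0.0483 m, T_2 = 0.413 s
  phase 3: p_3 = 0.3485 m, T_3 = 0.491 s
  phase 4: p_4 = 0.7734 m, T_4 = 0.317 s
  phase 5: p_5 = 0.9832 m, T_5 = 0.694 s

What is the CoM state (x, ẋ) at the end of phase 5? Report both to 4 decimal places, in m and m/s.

x = -0.3479, ẋ = -3.7942

phase 1: p=-0.0918, T=0.440, ωT=1.305128, cosh=1.979649, sinh=1.708512; start (x,ẋ)=(-0.054500, 0.093700) → end (x,ẋ)=(0.036012, 0.374522)
phase 2: p=0.0483, T=0.413, ωT=1.225041, cosh=1.849025, sinh=1.555279; start (x,ẋ)=(0.036012, 0.374522) → end (x,ẋ)=(0.221953, 0.635810)
phase 3: p=0.3485, T=0.491, ωT=1.456404, cosh=2.261788, sinh=2.028716; start (x,ẋ)=(0.221953, 0.635810) → end (x,ẋ)=(0.497135, 0.676559)
phase 4: p=0.7734, T=0.317, ωT=0.940285, cosh=1.475614, sinh=1.085098; start (x,ẋ)=(0.497135, 0.676559) → end (x,ẋ)=(0.613239, 0.109149)
phase 5: p=0.9832, T=0.694, ωT=2.058543, cosh=3.981092, sinh=3.853453; start (x,ẋ)=(0.613239, 0.109149) → end (x,ẋ)=(-0.347851, -3.794163)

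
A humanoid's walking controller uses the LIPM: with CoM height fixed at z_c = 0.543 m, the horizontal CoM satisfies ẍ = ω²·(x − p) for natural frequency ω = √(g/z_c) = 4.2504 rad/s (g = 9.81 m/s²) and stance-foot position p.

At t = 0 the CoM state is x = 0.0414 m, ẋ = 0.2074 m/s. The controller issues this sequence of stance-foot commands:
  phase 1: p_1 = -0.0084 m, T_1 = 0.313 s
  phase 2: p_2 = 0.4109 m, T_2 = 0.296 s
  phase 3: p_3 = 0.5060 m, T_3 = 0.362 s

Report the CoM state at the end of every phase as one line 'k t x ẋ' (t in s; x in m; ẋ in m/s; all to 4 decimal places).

phase 1: p=-0.0084, T=0.313, ωT=1.330375, cosh=2.023420, sinh=1.759042; start (x,ẋ)=(0.041400, 0.207400) → end (x,ẋ)=(0.178200, 0.791994)
phase 2: p=0.4109, T=0.296, ωT=1.258118, cosh=1.901491, sinh=1.617303; start (x,ẋ)=(0.178200, 0.791994) → end (x,ẋ)=(0.269780, -0.093657)
phase 3: p=0.5060, T=0.362, ωT=1.538645, cosh=2.436472, sinh=2.221801; start (x,ẋ)=(0.269780, -0.093657) → end (x,ẋ)=(-0.118500, -2.458942)

1 0.3130 0.1782 0.7920
2 0.6090 0.2698 -0.0937
3 0.9710 -0.1185 -2.4589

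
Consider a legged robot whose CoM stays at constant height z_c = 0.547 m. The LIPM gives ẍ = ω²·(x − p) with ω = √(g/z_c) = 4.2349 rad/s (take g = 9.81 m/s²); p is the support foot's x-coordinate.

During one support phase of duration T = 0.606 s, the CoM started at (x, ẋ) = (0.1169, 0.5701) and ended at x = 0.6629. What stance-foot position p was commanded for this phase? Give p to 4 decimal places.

ωT = 4.2349·0.606 = 2.566349; cosh(ωT) = 6.547514, sinh(ωT) = 6.470699
x(T) = p + (x₀−p)·cosh(ωT) + (ẋ₀/ω)·sinh(ωT) ⇒ p·(1 − cosh) = x(T) − x₀·cosh − (ẋ₀/ω)·sinh
numerator   = 0.6629 − (0.1169)·6.547514 − (0.5701/4.2349)·6.470699 = -0.973587
denominator = 1 − 6.547514 = -5.547514
p = -0.973587 / -5.547514 = 0.1755

p = 0.1755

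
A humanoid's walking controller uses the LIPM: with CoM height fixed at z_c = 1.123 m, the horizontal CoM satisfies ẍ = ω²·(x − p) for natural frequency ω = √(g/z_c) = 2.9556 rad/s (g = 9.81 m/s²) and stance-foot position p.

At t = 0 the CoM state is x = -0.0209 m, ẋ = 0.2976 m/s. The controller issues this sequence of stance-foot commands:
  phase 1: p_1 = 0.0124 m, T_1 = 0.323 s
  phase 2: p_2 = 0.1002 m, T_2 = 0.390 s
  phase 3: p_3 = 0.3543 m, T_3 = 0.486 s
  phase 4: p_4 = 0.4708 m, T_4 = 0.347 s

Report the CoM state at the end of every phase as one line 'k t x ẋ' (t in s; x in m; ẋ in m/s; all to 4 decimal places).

1 0.3230 0.0741 0.3349
2 0.7130 0.2164 0.4734
3 1.1990 0.3656 0.2430
4 1.5460 0.4052 0.0047

phase 1: p=0.0124, T=0.323, ωT=0.954659, cosh=1.491364, sinh=1.106420; start (x,ẋ)=(-0.020900, 0.297600) → end (x,ẋ)=(0.074143, 0.334934)
phase 2: p=0.1002, T=0.390, ωT=1.152684, cosh=1.741234, sinh=1.425446; start (x,ẋ)=(0.074143, 0.334934) → end (x,ẋ)=(0.216364, 0.473421)
phase 3: p=0.3543, T=0.486, ωT=1.436422, cosh=2.221698, sinh=1.983921; start (x,ẋ)=(0.216364, 0.473421) → end (x,ẋ)=(0.365627, 0.242983)
phase 4: p=0.4708, T=0.347, ωT=1.025593, cosh=1.573666, sinh=1.215083; start (x,ẋ)=(0.365627, 0.242983) → end (x,ẋ)=(0.405185, 0.004665)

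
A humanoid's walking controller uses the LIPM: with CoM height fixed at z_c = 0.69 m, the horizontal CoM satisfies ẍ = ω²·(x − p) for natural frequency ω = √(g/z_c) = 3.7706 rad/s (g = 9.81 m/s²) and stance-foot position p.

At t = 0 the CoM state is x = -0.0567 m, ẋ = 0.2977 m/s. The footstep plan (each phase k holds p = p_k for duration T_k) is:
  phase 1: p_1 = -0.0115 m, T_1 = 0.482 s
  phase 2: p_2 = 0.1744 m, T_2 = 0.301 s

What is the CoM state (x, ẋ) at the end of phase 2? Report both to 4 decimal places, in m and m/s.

phase 1: p=-0.0115, T=0.482, ωT=1.817429, cosh=3.159228, sinh=2.996785; start (x,ẋ)=(-0.056700, 0.297700) → end (x,ẋ)=(0.082308, 0.429757)
phase 2: p=0.1744, T=0.301, ωT=1.134951, cosh=1.716229, sinh=1.394791; start (x,ẋ)=(0.082308, 0.429757) → end (x,ẋ)=(0.175321, 0.253230)

x = 0.1753, ẋ = 0.2532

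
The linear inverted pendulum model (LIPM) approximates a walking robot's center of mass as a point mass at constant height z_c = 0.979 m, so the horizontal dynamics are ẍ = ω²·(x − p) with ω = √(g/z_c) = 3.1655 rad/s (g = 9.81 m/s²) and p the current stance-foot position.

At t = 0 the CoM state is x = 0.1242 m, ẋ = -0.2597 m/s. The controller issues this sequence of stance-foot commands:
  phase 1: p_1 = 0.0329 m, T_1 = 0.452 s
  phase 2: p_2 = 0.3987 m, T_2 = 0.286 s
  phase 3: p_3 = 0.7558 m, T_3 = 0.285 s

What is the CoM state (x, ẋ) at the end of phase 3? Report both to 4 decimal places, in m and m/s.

phase 1: p=0.0329, T=0.452, ωT=1.430806, cosh=2.210592, sinh=1.971476; start (x,ẋ)=(0.124200, -0.259700) → end (x,ẋ)=(0.072986, -0.004314)
phase 2: p=0.3987, T=0.286, ωT=0.905333, cosh=1.438581, sinh=1.034174; start (x,ẋ)=(0.072986, -0.004314) → end (x,ẋ)=(-0.071276, -1.072490)
phase 3: p=0.7558, T=0.285, ωT=0.902168, cosh=1.435315, sinh=1.029625; start (x,ẋ)=(-0.071276, -1.072490) → end (x,ẋ)=(-0.780157, -4.235032)

x = -0.7802, ẋ = -4.2350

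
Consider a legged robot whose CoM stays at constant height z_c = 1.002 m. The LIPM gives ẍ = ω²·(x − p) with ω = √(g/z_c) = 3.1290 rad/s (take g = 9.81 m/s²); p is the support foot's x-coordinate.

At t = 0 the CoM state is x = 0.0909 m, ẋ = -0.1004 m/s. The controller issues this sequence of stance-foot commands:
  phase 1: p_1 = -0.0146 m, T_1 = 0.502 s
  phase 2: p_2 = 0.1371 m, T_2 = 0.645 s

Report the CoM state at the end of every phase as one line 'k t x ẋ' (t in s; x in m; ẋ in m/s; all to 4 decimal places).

phase 1: p=-0.0146, T=0.502, ωT=1.570758, cosh=2.509090, sinh=2.301203; start (x,ẋ)=(0.090900, -0.100400) → end (x,ẋ)=(0.176270, 0.507736)
phase 2: p=0.1371, T=0.645, ωT=2.018205, cosh=3.828850, sinh=3.695956; start (x,ẋ)=(0.176270, 0.507736) → end (x,ẋ)=(0.886813, 2.397039)

1 0.5020 0.1763 0.5077
2 1.1470 0.8868 2.3970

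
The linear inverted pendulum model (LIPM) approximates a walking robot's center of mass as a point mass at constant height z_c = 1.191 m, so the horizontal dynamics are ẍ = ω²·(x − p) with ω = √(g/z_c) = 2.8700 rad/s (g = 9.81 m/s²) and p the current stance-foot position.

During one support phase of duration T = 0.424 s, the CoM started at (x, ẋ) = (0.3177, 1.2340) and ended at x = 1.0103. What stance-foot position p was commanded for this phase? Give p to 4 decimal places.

ωT = 2.8700·0.424 = 1.216880; cosh(ωT) = 1.836394, sinh(ωT) = 1.540242
x(T) = p + (x₀−p)·cosh(ωT) + (ẋ₀/ω)·sinh(ωT) ⇒ p·(1 − cosh) = x(T) − x₀·cosh − (ẋ₀/ω)·sinh
numerator   = 1.0103 − (0.3177)·1.836394 − (1.2340/2.8700)·1.540242 = -0.235373
denominator = 1 − 1.836394 = -0.836394
p = -0.235373 / -0.836394 = 0.2814

p = 0.2814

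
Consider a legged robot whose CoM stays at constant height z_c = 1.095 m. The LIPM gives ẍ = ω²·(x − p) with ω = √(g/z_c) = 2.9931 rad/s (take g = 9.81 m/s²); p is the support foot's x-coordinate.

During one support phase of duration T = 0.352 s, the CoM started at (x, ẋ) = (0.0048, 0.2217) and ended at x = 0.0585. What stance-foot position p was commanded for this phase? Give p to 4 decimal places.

p = 0.0699

ωT = 2.9931·0.352 = 1.053571; cosh(ωT) = 1.608282, sinh(ωT) = 1.259592
x(T) = p + (x₀−p)·cosh(ωT) + (ẋ₀/ω)·sinh(ωT) ⇒ p·(1 − cosh) = x(T) − x₀·cosh − (ẋ₀/ω)·sinh
numerator   = 0.0585 − (0.0048)·1.608282 − (0.2217/2.9931)·1.259592 = -0.042518
denominator = 1 − 1.608282 = -0.608282
p = -0.042518 / -0.608282 = 0.0699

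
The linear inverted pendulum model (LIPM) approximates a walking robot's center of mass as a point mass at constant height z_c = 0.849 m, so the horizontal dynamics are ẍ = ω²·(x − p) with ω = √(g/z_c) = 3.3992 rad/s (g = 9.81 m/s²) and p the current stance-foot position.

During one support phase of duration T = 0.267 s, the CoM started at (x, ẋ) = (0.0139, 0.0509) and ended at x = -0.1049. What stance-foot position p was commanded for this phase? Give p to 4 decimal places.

p = 0.3186

ωT = 3.3992·0.267 = 0.907586; cosh(ωT) = 1.440915, sinh(ωT) = 1.037418
x(T) = p + (x₀−p)·cosh(ωT) + (ẋ₀/ω)·sinh(ωT) ⇒ p·(1 − cosh) = x(T) − x₀·cosh − (ẋ₀/ω)·sinh
numerator   = -0.1049 − (0.0139)·1.440915 − (0.0509/3.3992)·1.037418 = -0.140463
denominator = 1 − 1.440915 = -0.440915
p = -0.140463 / -0.440915 = 0.3186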